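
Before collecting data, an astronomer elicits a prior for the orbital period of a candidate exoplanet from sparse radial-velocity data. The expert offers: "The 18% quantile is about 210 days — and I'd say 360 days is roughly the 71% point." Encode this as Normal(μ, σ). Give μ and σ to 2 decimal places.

μ = 303.48, σ = 102.13

The p-quantile of Normal(μ,σ) is μ + z_p·σ, with z_{0.18} = -0.9154 and z_{0.71} = 0.5534.
Eliminate σ: μ = (z₂·x₁ − z₁·x₂)/(z₂ − z₁) = (0.5534·210 − (-0.9154)·360)/1.469 = 303.48.
Then σ = (x₂ − x₁)/(z₂ − z₁) = (360 − 210)/1.469 = 102.13.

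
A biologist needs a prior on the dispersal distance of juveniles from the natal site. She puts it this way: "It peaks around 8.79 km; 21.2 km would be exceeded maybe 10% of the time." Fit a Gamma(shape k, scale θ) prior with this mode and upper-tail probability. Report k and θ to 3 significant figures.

k ≈ 3.48, θ ≈ 3.54

Gamma(k,θ) with k>1 has mode (k−1)θ, so θ = 8.79/(k−1).
Need P(X < 21.2) = 0.9 with θ tied to k this way. Start at k = 2, θ = 8.79: P(X<21.2) ≈ 0.694.
Too low — raise k to concentrate. Iterating converges to k ≈ 3.48.
Then θ = 8.79/(3.48−1) ≈ 3.54.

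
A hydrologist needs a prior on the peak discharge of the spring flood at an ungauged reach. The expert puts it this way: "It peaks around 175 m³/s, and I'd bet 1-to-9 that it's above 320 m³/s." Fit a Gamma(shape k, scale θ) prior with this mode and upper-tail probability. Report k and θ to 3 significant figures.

Gamma(k,θ) with k>1 has mode (k−1)θ, so θ = 175/(k−1).
Need P(X < 320) = 0.9 with θ tied to k this way. Start at k = 2, θ = 175: P(X<320) ≈ 0.546.
Too low — raise k to concentrate. Iterating converges to k ≈ 6.23.
Then θ = 175/(6.23−1) ≈ 33.4.

k ≈ 6.23, θ ≈ 33.4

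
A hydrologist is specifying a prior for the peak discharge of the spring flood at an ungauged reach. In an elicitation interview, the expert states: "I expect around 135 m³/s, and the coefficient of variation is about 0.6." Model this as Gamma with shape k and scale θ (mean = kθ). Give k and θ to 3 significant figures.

For Gamma(k, scale θ): mean = kθ, variance = kθ², so CV = 1/√k.
CV = 0.6, hence k = 1/CV² = 2.78.
Then θ = mean/k = 135/2.78 = 48.6.

k ≈ 2.78, θ ≈ 48.6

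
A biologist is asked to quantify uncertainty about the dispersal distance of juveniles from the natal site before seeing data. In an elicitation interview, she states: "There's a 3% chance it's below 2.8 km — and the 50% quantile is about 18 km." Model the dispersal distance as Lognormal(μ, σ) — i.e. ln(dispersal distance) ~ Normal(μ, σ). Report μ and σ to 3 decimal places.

μ ≈ 2.890, σ ≈ 0.989

If T ~ Lognormal(μ,σ) then ln T ~ Normal(μ,σ), so the p-quantile of ln T is μ + z_p·σ.
ln(2.8) = 1.03 and ln(18) = 2.89; z_{0.03} = -1.881, z_{0.5} = 0.
σ = (2.89 − 1.03)/(0 − (-1.881)) = 0.989.
μ = 1.03 − (-1.881)·0.989 = 2.890.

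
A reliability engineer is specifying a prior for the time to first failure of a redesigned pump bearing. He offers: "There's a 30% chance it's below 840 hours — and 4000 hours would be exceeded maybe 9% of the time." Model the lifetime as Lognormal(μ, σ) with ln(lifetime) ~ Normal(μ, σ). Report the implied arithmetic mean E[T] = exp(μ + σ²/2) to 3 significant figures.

If T ~ Lognormal(μ,σ) then ln T ~ Normal(μ,σ), so the p-quantile of ln T is μ + z_p·σ.
ln(840) = 6.733 and ln(4000) = 8.294; z_{0.3} = -0.5244, z_{0.91} = 1.341.
σ = (8.294 − 6.733)/(1.341 − (-0.5244)) = 0.837.
μ = 6.733 − (-0.5244)·0.837 = 7.172.
E[T] = exp(μ + σ²/2) = exp(7.172 + 0.3501) = 1850 hours.

E[T] ≈ 1850 hours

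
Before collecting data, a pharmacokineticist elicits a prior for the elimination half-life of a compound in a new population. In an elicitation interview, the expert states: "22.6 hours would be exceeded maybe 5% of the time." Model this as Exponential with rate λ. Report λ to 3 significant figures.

λ ≈ 0.133

P(T > 22.6) = e^(−λ·22.6) = 0.05, so λ = −ln(0.05)/22.6 = 0.133.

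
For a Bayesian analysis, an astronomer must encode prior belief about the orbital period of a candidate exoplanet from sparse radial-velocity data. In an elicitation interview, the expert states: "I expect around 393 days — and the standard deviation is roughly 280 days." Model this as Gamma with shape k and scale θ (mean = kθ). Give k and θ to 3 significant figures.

For Gamma(k, scale θ): mean = kθ, variance = kθ², so CV = 1/√k.
CV = SD/mean = 280/393 = 0.7125, hence k = 1/CV² = 1.97.
Then θ = mean/k = 393/1.97 = 199.

k ≈ 1.97, θ ≈ 199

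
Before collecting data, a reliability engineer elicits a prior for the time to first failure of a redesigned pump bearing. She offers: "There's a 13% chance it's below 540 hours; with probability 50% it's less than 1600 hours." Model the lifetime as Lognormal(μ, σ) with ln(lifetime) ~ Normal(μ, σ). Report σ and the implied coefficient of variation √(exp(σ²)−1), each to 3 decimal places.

σ ≈ 0.964, CV ≈ 1.239

If T ~ Lognormal(μ,σ) then ln T ~ Normal(μ,σ), so the p-quantile of ln T is μ + z_p·σ.
ln(540) = 6.292 and ln(1600) = 7.378; z_{0.13} = -1.126, z_{0.5} = 0.
σ = (7.378 − 6.292)/(0 − (-1.126)) = 0.964.
μ = 6.292 − (-1.126)·0.964 = 7.378.
CV = √(exp(σ²)−1) = √(exp(0.9299)−1) = 1.239.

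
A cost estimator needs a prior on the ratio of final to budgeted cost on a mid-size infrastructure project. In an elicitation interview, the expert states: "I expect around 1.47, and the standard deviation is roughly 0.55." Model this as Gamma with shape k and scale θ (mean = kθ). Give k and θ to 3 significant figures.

k ≈ 7.14, θ ≈ 0.206

For Gamma(k, scale θ): mean = kθ, variance = kθ², so CV = 1/√k.
CV = SD/mean = 0.55/1.47 = 0.3741, hence k = 1/CV² = 7.14.
Then θ = mean/k = 1.47/7.14 = 0.206.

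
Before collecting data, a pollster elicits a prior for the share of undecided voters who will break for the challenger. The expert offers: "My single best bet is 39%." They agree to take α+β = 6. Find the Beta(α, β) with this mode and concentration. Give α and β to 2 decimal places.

For α,β > 1 the Beta mode is (α−1)/(α+β−2). With α+β = 6, the mode is (α−1)/4.
Set (α−1)/4 = 0.39 → α = 1 + 0.39·4 = 2.56.
β = 6 − α = 3.44.

α = 2.56, β = 3.44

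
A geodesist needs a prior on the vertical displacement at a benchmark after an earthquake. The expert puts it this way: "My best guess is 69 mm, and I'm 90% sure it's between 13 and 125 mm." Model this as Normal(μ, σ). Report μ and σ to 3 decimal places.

A symmetric 90% interval runs μ ± z·σ with z = 1.645.
Half-width = 56, so σ = 56/1.645 = 34.046.
μ is the stated best guess, 69.000.

μ = 69.000, σ = 34.046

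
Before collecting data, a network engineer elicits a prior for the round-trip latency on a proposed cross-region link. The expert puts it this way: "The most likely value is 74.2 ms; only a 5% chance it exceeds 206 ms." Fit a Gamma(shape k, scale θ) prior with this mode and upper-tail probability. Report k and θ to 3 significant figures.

k ≈ 3.57, θ ≈ 28.9

Gamma(k,θ) with k>1 has mode (k−1)θ, so θ = 74.2/(k−1).
Need P(X < 206) = 0.95 with θ tied to k this way. Start at k = 2, θ = 74.2: P(X<206) ≈ 0.765.
Too low — raise k to concentrate. Iterating converges to k ≈ 3.57.
Then θ = 74.2/(3.57−1) ≈ 28.9.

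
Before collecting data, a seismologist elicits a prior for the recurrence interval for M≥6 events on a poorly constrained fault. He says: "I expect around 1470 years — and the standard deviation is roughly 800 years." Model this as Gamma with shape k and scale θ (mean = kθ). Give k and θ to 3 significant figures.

For Gamma(k, scale θ): mean = kθ, variance = kθ², so CV = 1/√k.
CV = SD/mean = 800/1470 = 0.5442, hence k = 1/CV² = 3.38.
Then θ = mean/k = 1470/3.38 = 435.

k ≈ 3.38, θ ≈ 435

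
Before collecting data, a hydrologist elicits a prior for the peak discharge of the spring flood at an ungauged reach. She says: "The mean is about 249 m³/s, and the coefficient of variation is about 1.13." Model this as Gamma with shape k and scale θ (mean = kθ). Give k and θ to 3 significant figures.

For Gamma(k, scale θ): mean = kθ, variance = kθ², so CV = 1/√k.
CV = 1.13, hence k = 1/CV² = 0.783.
Then θ = mean/k = 249/0.783 = 318.

k ≈ 0.783, θ ≈ 318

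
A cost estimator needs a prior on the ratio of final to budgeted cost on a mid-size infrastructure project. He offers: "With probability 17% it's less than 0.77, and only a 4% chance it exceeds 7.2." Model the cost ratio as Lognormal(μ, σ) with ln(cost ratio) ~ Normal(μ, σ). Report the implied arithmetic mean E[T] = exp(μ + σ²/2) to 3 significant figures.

E[T] ≈ 2.38

If T ~ Lognormal(μ,σ) then ln T ~ Normal(μ,σ), so the p-quantile of ln T is μ + z_p·σ.
ln(0.77) = -0.2614 and ln(7.2) = 1.974; z_{0.17} = -0.9542, z_{0.96} = 1.751.
σ = (1.974 − -0.2614)/(1.751 − (-0.9542)) = 0.826.
μ = -0.2614 − (-0.9542)·0.826 = 0.527.
E[T] = exp(μ + σ²/2) = exp(0.527 + 0.3415) = 2.38.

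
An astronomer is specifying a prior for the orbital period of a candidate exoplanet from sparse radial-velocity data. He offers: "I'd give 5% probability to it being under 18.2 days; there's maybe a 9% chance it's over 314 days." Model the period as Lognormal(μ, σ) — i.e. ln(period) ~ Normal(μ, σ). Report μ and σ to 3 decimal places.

If T ~ Lognormal(μ,σ) then ln T ~ Normal(μ,σ), so the p-quantile of ln T is μ + z_p·σ.
ln(18.2) = 2.901 and ln(314) = 5.749; z_{0.05} = -1.645, z_{0.91} = 1.341.
σ = (5.749 − 2.901)/(1.341 − (-1.645)) = 0.954.
μ = 2.901 − (-1.645)·0.954 = 4.470.

μ ≈ 4.470, σ ≈ 0.954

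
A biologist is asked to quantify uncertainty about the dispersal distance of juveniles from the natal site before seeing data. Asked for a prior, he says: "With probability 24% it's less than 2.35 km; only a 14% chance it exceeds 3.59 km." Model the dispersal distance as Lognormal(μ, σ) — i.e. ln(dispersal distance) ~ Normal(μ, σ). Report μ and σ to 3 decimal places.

μ ≈ 1.022, σ ≈ 0.237

If T ~ Lognormal(μ,σ) then ln T ~ Normal(μ,σ), so the p-quantile of ln T is μ + z_p·σ.
ln(2.35) = 0.8544 and ln(3.59) = 1.278; z_{0.24} = -0.7063, z_{0.86} = 1.08.
σ = (1.278 − 0.8544)/(1.08 − (-0.7063)) = 0.237.
μ = 0.8544 − (-0.7063)·0.237 = 1.022.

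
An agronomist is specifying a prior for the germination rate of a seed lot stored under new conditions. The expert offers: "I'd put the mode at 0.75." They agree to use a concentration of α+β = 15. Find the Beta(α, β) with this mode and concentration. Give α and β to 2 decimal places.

For α,β > 1 the Beta mode is (α−1)/(α+β−2). With α+β = 15, the mode is (α−1)/13.
Set (α−1)/13 = 0.75 → α = 1 + 0.75·13 = 10.75.
β = 15 − α = 4.25.

α = 10.75, β = 4.25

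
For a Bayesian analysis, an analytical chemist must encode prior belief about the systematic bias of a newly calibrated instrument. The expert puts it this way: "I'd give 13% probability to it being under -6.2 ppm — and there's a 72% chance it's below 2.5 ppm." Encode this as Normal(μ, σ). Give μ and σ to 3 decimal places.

For Normal(μ,σ), the p-quantile is μ + z_p·σ. Here z_{0.13} = -1.126, z_{0.72} = 0.5828.
So -6.2 = μ − 1.126σ and 2.5 = μ + 0.5828σ.
Subtracting: σ = (2.5 − -6.2)/(0.5828 − (-1.126)) = 5.090.
Then μ = -6.2 − (-1.126)·5.090 = -0.467.

μ = -0.467, σ = 5.090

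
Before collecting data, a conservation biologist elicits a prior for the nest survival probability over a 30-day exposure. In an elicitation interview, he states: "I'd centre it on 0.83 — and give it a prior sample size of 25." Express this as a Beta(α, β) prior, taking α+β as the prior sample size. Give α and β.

α = 20.75, β = 4.25

Under the effective-sample-size interpretation, Beta(α, β) has prior mean α/(α+β) and prior sample size α+β.
So α+β = 25 and α/(α+β) = 0.83, giving α = 0.83·25 = 20.75 and β = 25 − 20.75 = 4.25.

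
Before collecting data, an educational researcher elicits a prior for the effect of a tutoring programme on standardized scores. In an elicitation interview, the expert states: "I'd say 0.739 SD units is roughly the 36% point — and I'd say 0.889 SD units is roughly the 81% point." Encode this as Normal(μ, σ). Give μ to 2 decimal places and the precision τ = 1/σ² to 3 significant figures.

μ = 0.78, τ = 67.9

The p-quantile of Normal(μ,σ) is μ + z_p·σ, with z_{0.36} = -0.3585 and z_{0.81} = 0.8779.
Eliminate σ: μ = (z₂·x₁ − z₁·x₂)/(z₂ − z₁) = (0.8779·0.739 − (-0.3585)·0.889)/1.236 = 0.78.
Then σ = (x₂ − x₁)/(z₂ − z₁) = (0.889 − 0.739)/1.236 = 0.12.
Precision τ = 1/σ² = 1/0.1213² = 67.9.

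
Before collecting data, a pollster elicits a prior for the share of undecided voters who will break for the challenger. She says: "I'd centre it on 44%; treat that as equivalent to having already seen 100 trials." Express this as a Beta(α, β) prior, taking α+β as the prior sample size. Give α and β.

Under the effective-sample-size interpretation, Beta(α, β) has prior mean α/(α+β) and prior sample size α+β.
So α+β = 100 and α/(α+β) = 0.44, giving α = 0.44·100 = 44 and β = 100 − 44 = 56.

α = 44, β = 56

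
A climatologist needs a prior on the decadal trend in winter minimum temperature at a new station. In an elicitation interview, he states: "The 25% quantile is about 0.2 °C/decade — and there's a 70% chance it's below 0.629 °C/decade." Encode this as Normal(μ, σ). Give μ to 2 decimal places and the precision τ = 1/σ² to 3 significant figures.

μ = 0.44, τ = 7.81

For Normal(μ,σ), the p-quantile is μ + z_p·σ. Here z_{0.25} = -0.6745, z_{0.7} = 0.5244.
So 0.2 = μ − 0.6745σ and 0.629 = μ + 0.5244σ.
Subtracting: σ = (0.629 − 0.2)/(0.5244 − (-0.6745)) = 0.36.
Then μ = 0.2 − (-0.6745)·0.36 = 0.44.
Precision τ = 1/σ² = 1/0.3578² = 7.81.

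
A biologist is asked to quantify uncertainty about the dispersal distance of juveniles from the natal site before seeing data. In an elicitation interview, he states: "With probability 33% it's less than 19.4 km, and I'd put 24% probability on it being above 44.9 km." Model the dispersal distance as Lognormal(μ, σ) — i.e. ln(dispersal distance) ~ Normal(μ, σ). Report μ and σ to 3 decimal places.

If T ~ Lognormal(μ,σ) then ln T ~ Normal(μ,σ), so the p-quantile of ln T is μ + z_p·σ.
ln(19.4) = 2.965 and ln(44.9) = 3.804; z_{0.33} = -0.4399, z_{0.76} = 0.7063.
σ = (3.804 − 2.965)/(0.7063 − (-0.4399)) = 0.732.
μ = 2.965 − (-0.4399)·0.732 = 3.287.

μ ≈ 3.287, σ ≈ 0.732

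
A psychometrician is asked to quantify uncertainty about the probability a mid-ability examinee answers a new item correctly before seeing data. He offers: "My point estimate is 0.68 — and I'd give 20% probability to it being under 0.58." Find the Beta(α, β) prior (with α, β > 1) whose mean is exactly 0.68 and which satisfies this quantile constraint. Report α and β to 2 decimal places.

With mean 0.68 fixed, write α = 0.68s, β = 0.32s where s = α+β.
Need P(θ < 0.58) = 0.2 under Beta(0.68s, 0.32s). Normal approximation: (q−m)/√(m(1−m)/s) ≈ z_{0.2} = -0.842, so s ≈ 0.68·0.32·(-0.842)²/(0.58−0.68)² = 15.4.
At s = 15.4: P(θ<0.58) ≈ 0.195. Adjusting to match 0.2 gives s ≈ 14.68.
So α = 0.68·14.68 ≈ 9.99, β = 0.32·14.68 ≈ 4.70.

α ≈ 9.99, β ≈ 4.70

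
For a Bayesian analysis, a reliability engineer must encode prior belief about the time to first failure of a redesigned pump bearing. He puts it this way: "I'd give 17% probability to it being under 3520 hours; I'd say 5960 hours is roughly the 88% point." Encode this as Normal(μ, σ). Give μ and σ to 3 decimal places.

For Normal(μ,σ), the p-quantile is μ + z_p·σ. Here z_{0.17} = -0.9542, z_{0.88} = 1.175.
So 3520 = μ − 0.9542σ and 5960 = μ + 1.175σ.
Subtracting: σ = (5960 − 3520)/(1.175 − (-0.9542)) = 1145.996.
Then μ = 3520 − (-0.9542)·1145.996 = 4613.470.

μ = 4613.470, σ = 1145.996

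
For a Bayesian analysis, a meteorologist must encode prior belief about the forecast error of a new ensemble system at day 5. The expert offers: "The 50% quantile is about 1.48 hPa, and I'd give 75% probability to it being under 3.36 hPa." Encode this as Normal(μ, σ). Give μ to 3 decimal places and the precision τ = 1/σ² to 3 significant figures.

For Normal(μ,σ), the p-quantile is μ + z_p·σ. Here z_{0.5} = 0, z_{0.75} = 0.6745.
So 1.48 = μ + 0σ and 3.36 = μ + 0.6745σ.
Subtracting: σ = (3.36 − 1.48)/(0.6745 − (0)) = 2.787.
Then μ = 1.48 − (0)·2.787 = 1.480.
Precision τ = 1/σ² = 1/2.787² = 0.129.

μ = 1.480, τ = 0.129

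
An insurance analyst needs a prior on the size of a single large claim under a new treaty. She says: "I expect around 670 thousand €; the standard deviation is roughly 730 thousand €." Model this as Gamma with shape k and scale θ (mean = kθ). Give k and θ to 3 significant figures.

k ≈ 0.842, θ ≈ 795

For Gamma(k, scale θ): mean = kθ, variance = kθ², so CV = 1/√k.
CV = SD/mean = 730/670 = 1.09, hence k = 1/CV² = 0.842.
Then θ = mean/k = 670/0.842 = 795.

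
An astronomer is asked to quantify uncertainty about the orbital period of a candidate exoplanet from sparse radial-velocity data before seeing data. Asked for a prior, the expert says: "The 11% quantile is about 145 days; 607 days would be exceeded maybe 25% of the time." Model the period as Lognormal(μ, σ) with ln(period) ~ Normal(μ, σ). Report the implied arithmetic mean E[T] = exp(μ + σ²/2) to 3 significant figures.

If T ~ Lognormal(μ,σ) then ln T ~ Normal(μ,σ), so the p-quantile of ln T is μ + z_p·σ.
ln(145) = 4.977 and ln(607) = 6.409; z_{0.11} = -1.227, z_{0.75} = 0.6745.
σ = (6.409 − 4.977)/(0.6745 − (-1.227)) = 0.753.
μ = 4.977 − (-1.227)·0.753 = 5.901.
E[T] = exp(μ + σ²/2) = exp(5.901 + 0.2836) = 485 days.

E[T] ≈ 485 days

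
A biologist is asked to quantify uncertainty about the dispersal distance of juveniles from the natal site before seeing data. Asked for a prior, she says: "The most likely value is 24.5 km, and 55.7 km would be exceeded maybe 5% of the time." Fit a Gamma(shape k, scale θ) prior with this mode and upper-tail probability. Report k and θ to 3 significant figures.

Gamma(k,θ) with k>1 has mode (k−1)θ, so θ = 24.5/(k−1).
Need P(X < 55.7) = 0.95 with θ tied to k this way. Start at k = 2, θ = 24.5: P(X<55.7) ≈ 0.663.
Too low — raise k to concentrate. Iterating converges to k ≈ 5.07.
Then θ = 24.5/(5.07−1) ≈ 6.02.

k ≈ 5.07, θ ≈ 6.02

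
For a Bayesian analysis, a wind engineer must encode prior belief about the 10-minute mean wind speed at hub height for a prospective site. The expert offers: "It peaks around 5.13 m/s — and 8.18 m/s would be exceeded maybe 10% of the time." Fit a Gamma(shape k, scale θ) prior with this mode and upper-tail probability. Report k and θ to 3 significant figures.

k ≈ 9.63, θ ≈ 0.595

Gamma(k,θ) with k>1 has mode (k−1)θ, so θ = 5.13/(k−1).
Need P(X < 8.18) = 0.9 with θ tied to k this way. Start at k = 2, θ = 5.13: P(X<8.18) ≈ 0.473.
Too low — raise k to concentrate. Iterating converges to k ≈ 9.63.
Then θ = 5.13/(9.63−1) ≈ 0.595.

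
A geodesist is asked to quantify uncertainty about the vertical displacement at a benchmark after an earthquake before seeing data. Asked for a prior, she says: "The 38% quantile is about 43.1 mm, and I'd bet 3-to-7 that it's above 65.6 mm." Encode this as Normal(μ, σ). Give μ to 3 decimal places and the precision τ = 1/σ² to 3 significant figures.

The p-quantile of Normal(μ,σ) is μ + z_p·σ, with z_{0.38} = -0.3055 and z_{0.7} = 0.5244.
Eliminate σ: μ = (z₂·x₁ − z₁·x₂)/(z₂ − z₁) = (0.5244·43.1 − (-0.3055)·65.6)/0.8299 = 51.382.
Then σ = (x₂ − x₁)/(z₂ − z₁) = (65.6 − 43.1)/0.8299 = 27.112.
Precision τ = 1/σ² = 1/27.11² = 0.00136.

μ = 51.382, τ = 0.00136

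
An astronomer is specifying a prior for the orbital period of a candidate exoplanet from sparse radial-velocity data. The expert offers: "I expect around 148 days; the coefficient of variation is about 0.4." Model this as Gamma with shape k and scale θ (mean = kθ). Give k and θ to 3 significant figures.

k ≈ 6.25, θ ≈ 23.7

For Gamma(k, scale θ): mean = kθ, variance = kθ², so CV = 1/√k.
CV = 0.4, hence k = 1/CV² = 6.25.
Then θ = mean/k = 148/6.25 = 23.7.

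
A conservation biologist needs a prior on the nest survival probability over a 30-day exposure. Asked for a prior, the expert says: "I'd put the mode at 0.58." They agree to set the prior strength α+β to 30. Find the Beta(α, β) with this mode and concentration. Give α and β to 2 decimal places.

For α,β > 1 the Beta mode is (α−1)/(α+β−2). With α+β = 30, the mode is (α−1)/28.
Set (α−1)/28 = 0.58 → α = 1 + 0.58·28 = 17.24.
β = 30 − α = 12.76.

α = 17.24, β = 12.76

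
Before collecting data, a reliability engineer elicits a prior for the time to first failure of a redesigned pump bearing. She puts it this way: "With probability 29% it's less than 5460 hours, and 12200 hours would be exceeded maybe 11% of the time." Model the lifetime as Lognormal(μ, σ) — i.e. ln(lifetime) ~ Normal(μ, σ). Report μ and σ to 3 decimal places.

μ ≈ 8.855, σ ≈ 0.452

If T ~ Lognormal(μ,σ) then ln T ~ Normal(μ,σ), so the p-quantile of ln T is μ + z_p·σ.
ln(5460) = 8.605 and ln(12200) = 9.409; z_{0.29} = -0.5534, z_{0.89} = 1.227.
σ = (9.409 − 8.605)/(1.227 − (-0.5534)) = 0.452.
μ = 8.605 − (-0.5534)·0.452 = 8.855.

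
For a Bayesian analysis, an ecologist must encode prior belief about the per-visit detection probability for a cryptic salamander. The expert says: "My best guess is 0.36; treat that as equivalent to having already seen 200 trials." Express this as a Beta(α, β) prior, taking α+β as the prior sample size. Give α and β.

α = 72, β = 128

Under the effective-sample-size interpretation, Beta(α, β) has prior mean α/(α+β) and prior sample size α+β.
So α+β = 200 and α/(α+β) = 0.36, giving α = 0.36·200 = 72 and β = 200 − 72 = 128.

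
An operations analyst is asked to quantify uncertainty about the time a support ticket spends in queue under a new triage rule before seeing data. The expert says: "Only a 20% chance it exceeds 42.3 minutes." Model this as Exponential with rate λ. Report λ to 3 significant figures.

λ ≈ 0.038

P(T > 42.3) = e^(−λ·42.3) = 0.2, so λ = −ln(0.2)/42.3 = 0.038.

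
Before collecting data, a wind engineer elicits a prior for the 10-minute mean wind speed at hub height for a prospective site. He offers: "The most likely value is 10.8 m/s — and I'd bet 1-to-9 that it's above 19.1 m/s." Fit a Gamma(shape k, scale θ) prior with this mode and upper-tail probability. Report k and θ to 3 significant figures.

k ≈ 6.85, θ ≈ 1.85

Gamma(k,θ) with k>1 has mode (k−1)θ, so θ = 10.8/(k−1).
Need P(X < 19.1) = 0.9 with θ tied to k this way. Start at k = 2, θ = 10.8: P(X<19.1) ≈ 0.528.
Too low — raise k to concentrate. Iterating converges to k ≈ 6.85.
Then θ = 10.8/(6.85−1) ≈ 1.85.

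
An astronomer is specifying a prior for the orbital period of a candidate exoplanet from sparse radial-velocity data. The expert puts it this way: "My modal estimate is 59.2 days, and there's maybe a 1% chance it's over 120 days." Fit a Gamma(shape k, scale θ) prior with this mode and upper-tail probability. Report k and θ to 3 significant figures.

Gamma(k,θ) with k>1 has mode (k−1)θ, so θ = 59.2/(k−1).
Need P(X < 120) = 0.99 with θ tied to k this way. Start at k = 2, θ = 59.2: P(X<120) ≈ 0.601.
Too low — raise k to concentrate. Iterating converges to k ≈ 10.8.
Then θ = 59.2/(10.8−1) ≈ 6.03.

k ≈ 10.8, θ ≈ 6.03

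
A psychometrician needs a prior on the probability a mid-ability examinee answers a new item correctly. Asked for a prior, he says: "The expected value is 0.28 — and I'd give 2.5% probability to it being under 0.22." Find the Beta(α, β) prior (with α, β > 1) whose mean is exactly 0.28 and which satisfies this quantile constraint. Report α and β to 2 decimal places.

α ≈ 55.80, β ≈ 143.48

With mean 0.28 fixed, write α = 0.28s, β = 0.72s where s = α+β.
Need P(θ < 0.22) = 0.025 under Beta(0.28s, 0.72s). Normal approximation: (q−m)/√(m(1−m)/s) ≈ z_{0.025} = -1.96, so s ≈ 0.28·0.72·(-1.96)²/(0.22−0.28)² = 215.1.
At s = 215.1: P(θ<0.22) ≈ 0.021. Adjusting to match 0.025 gives s ≈ 199.28.
So α = 0.28·199.28 ≈ 55.80, β = 0.72·199.28 ≈ 143.48.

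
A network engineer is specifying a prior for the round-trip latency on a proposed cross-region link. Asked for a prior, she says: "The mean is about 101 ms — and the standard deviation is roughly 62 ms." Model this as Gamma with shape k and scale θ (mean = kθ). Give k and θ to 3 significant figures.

For Gamma(k, scale θ): mean = kθ, variance = kθ², so CV = 1/√k.
CV = SD/mean = 62/101 = 0.6139, hence k = 1/CV² = 2.65.
Then θ = mean/k = 101/2.65 = 38.1.

k ≈ 2.65, θ ≈ 38.1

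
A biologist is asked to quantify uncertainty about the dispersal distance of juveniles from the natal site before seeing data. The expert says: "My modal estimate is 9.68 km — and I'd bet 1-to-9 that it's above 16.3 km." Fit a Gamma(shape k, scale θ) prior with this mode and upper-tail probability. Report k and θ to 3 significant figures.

k ≈ 7.96, θ ≈ 1.39

Gamma(k,θ) with k>1 has mode (k−1)θ, so θ = 9.68/(k−1).
Need P(X < 16.3) = 0.9 with θ tied to k this way. Start at k = 2, θ = 9.68: P(X<16.3) ≈ 0.502.
Too low — raise k to concentrate. Iterating converges to k ≈ 7.96.
Then θ = 9.68/(7.96−1) ≈ 1.39.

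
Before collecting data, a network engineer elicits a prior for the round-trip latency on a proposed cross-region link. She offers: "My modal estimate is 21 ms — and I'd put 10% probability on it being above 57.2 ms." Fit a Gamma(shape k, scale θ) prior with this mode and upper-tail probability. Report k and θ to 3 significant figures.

k ≈ 2.91, θ ≈ 11

Gamma(k,θ) with k>1 has mode (k−1)θ, so θ = 21/(k−1).
Need P(X < 57.2) = 0.9 with θ tied to k this way. Start at k = 2, θ = 21: P(X<57.2) ≈ 0.756.
Too low — raise k to concentrate. Iterating converges to k ≈ 2.91.
Then θ = 21/(2.91−1) ≈ 11.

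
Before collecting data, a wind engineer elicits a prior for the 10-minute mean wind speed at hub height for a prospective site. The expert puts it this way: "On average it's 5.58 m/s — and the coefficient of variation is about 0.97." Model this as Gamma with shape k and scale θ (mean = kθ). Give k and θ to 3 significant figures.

For Gamma(k, scale θ): mean = kθ, variance = kθ², so CV = 1/√k.
CV = 0.97, hence k = 1/CV² = 1.06.
Then θ = mean/k = 5.58/1.06 = 5.25.

k ≈ 1.06, θ ≈ 5.25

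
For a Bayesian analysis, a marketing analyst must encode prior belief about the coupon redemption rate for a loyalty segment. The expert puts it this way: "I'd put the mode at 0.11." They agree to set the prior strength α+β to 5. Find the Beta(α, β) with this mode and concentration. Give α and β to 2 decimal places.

For α,β > 1 the Beta mode is (α−1)/(α+β−2). With α+β = 5, the mode is (α−1)/3.
Set (α−1)/3 = 0.11 → α = 1 + 0.11·3 = 1.33.
β = 5 − α = 3.67.

α = 1.33, β = 3.67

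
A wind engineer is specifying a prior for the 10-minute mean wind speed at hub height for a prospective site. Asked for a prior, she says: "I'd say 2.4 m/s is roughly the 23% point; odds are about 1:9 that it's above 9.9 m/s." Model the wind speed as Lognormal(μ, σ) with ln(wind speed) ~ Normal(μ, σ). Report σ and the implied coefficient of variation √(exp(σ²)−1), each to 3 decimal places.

σ ≈ 0.701, CV ≈ 0.797

If T ~ Lognormal(μ,σ) then ln T ~ Normal(μ,σ), so the p-quantile of ln T is μ + z_p·σ.
ln(2.4) = 0.8755 and ln(9.9) = 2.293; z_{0.23} = -0.7388, z_{0.9} = 1.282.
σ = (2.293 − 0.8755)/(1.282 − (-0.7388)) = 0.701.
μ = 0.8755 − (-0.7388)·0.701 = 1.394.
CV = √(exp(σ²)−1) = √(exp(0.4919)−1) = 0.797.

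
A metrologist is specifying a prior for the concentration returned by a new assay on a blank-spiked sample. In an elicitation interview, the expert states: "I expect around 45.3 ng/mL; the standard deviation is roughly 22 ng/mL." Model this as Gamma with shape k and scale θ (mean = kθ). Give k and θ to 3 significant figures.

k ≈ 4.24, θ ≈ 10.7

For Gamma(k, scale θ): mean = kθ, variance = kθ², so CV = 1/√k.
CV = SD/mean = 22/45.3 = 0.4857, hence k = 1/CV² = 4.24.
Then θ = mean/k = 45.3/4.24 = 10.7.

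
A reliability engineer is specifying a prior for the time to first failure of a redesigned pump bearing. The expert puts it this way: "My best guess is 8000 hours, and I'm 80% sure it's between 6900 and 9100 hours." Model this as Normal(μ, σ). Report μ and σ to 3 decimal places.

μ = 8000.000, σ = 858.335

A symmetric 80% interval runs μ ± z·σ with z = 1.282.
Half-width = 1100, so σ = 1100/1.282 = 858.335.
μ is the stated best guess, 8000.000.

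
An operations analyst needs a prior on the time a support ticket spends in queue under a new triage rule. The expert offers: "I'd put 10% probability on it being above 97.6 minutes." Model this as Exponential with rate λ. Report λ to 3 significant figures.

P(T > 97.6) = e^(−λ·97.6) = 0.1, so λ = −ln(0.1)/97.6 = 0.0236.

λ ≈ 0.0236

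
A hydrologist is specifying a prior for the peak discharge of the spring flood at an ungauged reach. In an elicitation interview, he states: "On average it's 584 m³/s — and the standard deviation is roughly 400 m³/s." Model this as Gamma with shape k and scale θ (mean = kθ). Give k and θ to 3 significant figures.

For Gamma(k, scale θ): mean = kθ, variance = kθ², so CV = 1/√k.
CV = SD/mean = 400/584 = 0.6849, hence k = 1/CV² = 2.13.
Then θ = mean/k = 584/2.13 = 274.

k ≈ 2.13, θ ≈ 274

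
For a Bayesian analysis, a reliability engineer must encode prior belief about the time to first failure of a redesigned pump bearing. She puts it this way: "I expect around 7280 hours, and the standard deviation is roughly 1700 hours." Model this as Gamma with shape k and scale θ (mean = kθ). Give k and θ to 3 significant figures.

For Gamma(k, scale θ): mean = kθ, variance = kθ², so CV = 1/√k.
CV = SD/mean = 1700/7280 = 0.2335, hence k = 1/CV² = 18.3.
Then θ = mean/k = 7280/18.3 = 397.

k ≈ 18.3, θ ≈ 397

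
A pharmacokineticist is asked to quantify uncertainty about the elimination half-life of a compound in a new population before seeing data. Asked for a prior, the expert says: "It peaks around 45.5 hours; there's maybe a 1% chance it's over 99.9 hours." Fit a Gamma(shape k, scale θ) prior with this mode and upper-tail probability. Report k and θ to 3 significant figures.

Gamma(k,θ) with k>1 has mode (k−1)θ, so θ = 45.5/(k−1).
Need P(X < 99.9) = 0.99 with θ tied to k this way. Start at k = 2, θ = 45.5: P(X<99.9) ≈ 0.644.
Too low — raise k to concentrate. Iterating converges to k ≈ 8.8.
Then θ = 45.5/(8.8−1) ≈ 5.83.

k ≈ 8.8, θ ≈ 5.83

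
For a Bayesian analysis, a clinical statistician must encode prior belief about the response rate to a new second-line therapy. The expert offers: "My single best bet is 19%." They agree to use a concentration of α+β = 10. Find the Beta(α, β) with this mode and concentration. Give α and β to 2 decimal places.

α = 2.52, β = 7.48

For α,β > 1 the Beta mode is (α−1)/(α+β−2). With α+β = 10, the mode is (α−1)/8.
Set (α−1)/8 = 0.19 → α = 1 + 0.19·8 = 2.52.
β = 10 − α = 7.48.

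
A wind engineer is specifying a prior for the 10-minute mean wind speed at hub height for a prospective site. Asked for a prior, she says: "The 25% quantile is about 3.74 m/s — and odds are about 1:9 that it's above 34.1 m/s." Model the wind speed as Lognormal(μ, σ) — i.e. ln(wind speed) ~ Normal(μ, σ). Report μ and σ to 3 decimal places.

μ ≈ 2.081, σ ≈ 1.130

If T ~ Lognormal(μ,σ) then ln T ~ Normal(μ,σ), so the p-quantile of ln T is μ + z_p·σ.
ln(3.74) = 1.319 and ln(34.1) = 3.529; z_{0.25} = -0.6745, z_{0.9} = 1.282.
σ = (3.529 − 1.319)/(1.282 − (-0.6745)) = 1.130.
μ = 1.319 − (-0.6745)·1.130 = 2.081.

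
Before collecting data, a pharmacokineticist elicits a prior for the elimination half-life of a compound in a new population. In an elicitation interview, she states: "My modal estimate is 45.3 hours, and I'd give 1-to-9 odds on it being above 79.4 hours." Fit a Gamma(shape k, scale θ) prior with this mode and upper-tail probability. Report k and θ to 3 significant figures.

k ≈ 7.03, θ ≈ 7.51

Gamma(k,θ) with k>1 has mode (k−1)θ, so θ = 45.3/(k−1).
Need P(X < 79.4) = 0.9 with θ tied to k this way. Start at k = 2, θ = 45.3: P(X<79.4) ≈ 0.523.
Too low — raise k to concentrate. Iterating converges to k ≈ 7.03.
Then θ = 45.3/(7.03−1) ≈ 7.51.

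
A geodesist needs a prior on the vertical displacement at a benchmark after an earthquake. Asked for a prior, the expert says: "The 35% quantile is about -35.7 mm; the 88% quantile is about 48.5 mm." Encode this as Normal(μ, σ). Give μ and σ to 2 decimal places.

μ = -14.91, σ = 53.96

For Normal(μ,σ), the p-quantile is μ + z_p·σ. Here z_{0.35} = -0.3853, z_{0.88} = 1.175.
So -35.7 = μ − 0.3853σ and 48.5 = μ + 1.175σ.
Subtracting: σ = (48.5 − -35.7)/(1.175 − (-0.3853)) = 53.96.
Then μ = -35.7 − (-0.3853)·53.96 = -14.91.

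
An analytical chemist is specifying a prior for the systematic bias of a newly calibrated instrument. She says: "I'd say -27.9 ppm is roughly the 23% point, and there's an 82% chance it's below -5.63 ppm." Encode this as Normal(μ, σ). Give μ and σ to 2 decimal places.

μ = -17.95, σ = 13.46

For Normal(μ,σ), the p-quantile is μ + z_p·σ. Here z_{0.23} = -0.7388, z_{0.82} = 0.9154.
So -27.9 = μ − 0.7388σ and -5.63 = μ + 0.9154σ.
Subtracting: σ = (-5.63 − -27.9)/(0.9154 − (-0.7388)) = 13.46.
Then μ = -27.9 − (-0.7388)·13.46 = -17.95.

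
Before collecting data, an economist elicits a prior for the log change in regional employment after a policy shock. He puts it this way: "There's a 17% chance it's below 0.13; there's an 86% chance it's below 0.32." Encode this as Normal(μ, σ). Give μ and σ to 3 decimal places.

μ = 0.219, σ = 0.093

The p-quantile of Normal(μ,σ) is μ + z_p·σ, with z_{0.17} = -0.9542 and z_{0.86} = 1.08.
Eliminate σ: μ = (z₂·x₁ − z₁·x₂)/(z₂ − z₁) = (1.08·0.13 − (-0.9542)·0.32)/2.034 = 0.219.
Then σ = (x₂ − x₁)/(z₂ − z₁) = (0.32 − 0.13)/2.034 = 0.093.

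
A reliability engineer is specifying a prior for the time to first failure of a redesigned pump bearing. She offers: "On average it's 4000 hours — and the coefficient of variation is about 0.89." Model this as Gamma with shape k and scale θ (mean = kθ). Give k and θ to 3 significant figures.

For Gamma(k, scale θ): mean = kθ, variance = kθ², so CV = 1/√k.
CV = 0.89, hence k = 1/CV² = 1.26.
Then θ = mean/k = 4000/1.26 = 3170.

k ≈ 1.26, θ ≈ 3170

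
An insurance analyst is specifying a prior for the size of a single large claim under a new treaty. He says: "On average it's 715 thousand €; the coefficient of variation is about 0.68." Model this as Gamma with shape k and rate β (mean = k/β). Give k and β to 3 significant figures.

For Gamma(k, rate β): mean = k/β, variance = k/β², so CV = 1/√k.
CV = 0.68, hence k = 1/CV² = 2.16.
Then β = k/mean = 2.16/715 = 0.00302.

k ≈ 2.16, β ≈ 0.00302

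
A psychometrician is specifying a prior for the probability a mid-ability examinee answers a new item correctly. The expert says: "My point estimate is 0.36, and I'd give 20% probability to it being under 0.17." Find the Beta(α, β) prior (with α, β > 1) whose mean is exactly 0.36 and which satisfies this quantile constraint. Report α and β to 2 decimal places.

α ≈ 1.68, β ≈ 2.99

With mean 0.36 fixed, write α = 0.36s, β = 0.64s where s = α+β.
Need P(θ < 0.17) = 0.2 under Beta(0.36s, 0.64s). Normal approximation: (q−m)/√(m(1−m)/s) ≈ z_{0.2} = -0.842, so s ≈ 0.36·0.64·(-0.842)²/(0.17−0.36)² = 4.5.
At s = 4.5: P(θ<0.17) ≈ 0.205. Adjusting to match 0.2 gives s ≈ 4.66.
So α = 0.36·4.66 ≈ 1.68, β = 0.64·4.66 ≈ 2.99.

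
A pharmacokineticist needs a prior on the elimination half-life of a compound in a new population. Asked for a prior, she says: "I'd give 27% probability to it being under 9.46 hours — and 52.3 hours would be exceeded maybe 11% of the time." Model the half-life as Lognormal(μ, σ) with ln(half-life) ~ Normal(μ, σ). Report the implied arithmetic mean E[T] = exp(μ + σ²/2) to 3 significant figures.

If T ~ Lognormal(μ,σ) then ln T ~ Normal(μ,σ), so the p-quantile of ln T is μ + z_p·σ.
ln(9.46) = 2.247 and ln(52.3) = 3.957; z_{0.27} = -0.6128, z_{0.89} = 1.227.
σ = (3.957 − 2.247)/(1.227 − (-0.6128)) = 0.930.
μ = 2.247 − (-0.6128)·0.930 = 2.817.
E[T] = exp(μ + σ²/2) = exp(2.817 + 0.4321) = 25.8 hours.

E[T] ≈ 25.8 hours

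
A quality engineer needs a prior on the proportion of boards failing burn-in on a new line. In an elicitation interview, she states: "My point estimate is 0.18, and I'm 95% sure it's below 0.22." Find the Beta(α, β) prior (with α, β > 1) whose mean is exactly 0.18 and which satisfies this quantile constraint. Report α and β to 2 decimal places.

With mean 0.18 fixed, write α = 0.18s, β = 0.82s where s = α+β.
Need P(θ < 0.22) = 0.95 under Beta(0.18s, 0.82s). Normal approximation: (q−m)/√(m(1−m)/s) ≈ z_{0.95} = 1.64, so s ≈ 0.18·0.82·(1.64)²/(0.22−0.18)² = 249.6.
At s = 249.6: P(θ<0.22) ≈ 0.945. Adjusting to match 0.95 gives s ≈ 266.08.
So α = 0.18·266.08 ≈ 47.89, β = 0.82·266.08 ≈ 218.18.

α ≈ 47.89, β ≈ 218.18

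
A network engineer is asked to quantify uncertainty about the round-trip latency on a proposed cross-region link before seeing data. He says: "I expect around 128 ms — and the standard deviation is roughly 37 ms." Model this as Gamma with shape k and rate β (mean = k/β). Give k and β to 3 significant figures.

k ≈ 12, β ≈ 0.0935

For Gamma(k, rate β): mean = k/β, variance = k/β², so CV = 1/√k.
CV = SD/mean = 37/128 = 0.2891, hence k = 1/CV² = 12.
Then β = k/mean = 12/128 = 0.0935.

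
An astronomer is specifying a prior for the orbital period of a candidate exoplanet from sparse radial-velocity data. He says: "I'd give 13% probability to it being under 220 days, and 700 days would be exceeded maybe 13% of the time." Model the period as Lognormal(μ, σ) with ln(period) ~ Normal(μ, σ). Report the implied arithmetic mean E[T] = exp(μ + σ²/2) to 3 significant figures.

E[T] ≈ 448 days

If T ~ Lognormal(μ,σ) then ln T ~ Normal(μ,σ), so the p-quantile of ln T is μ + z_p·σ.
ln(220) = 5.394 and ln(700) = 6.551; z_{0.13} = -1.126, z_{0.87} = 1.126.
σ = (6.551 − 5.394)/(1.126 − (-1.126)) = 0.514.
μ = 5.394 − (-1.126)·0.514 = 5.972.
E[T] = exp(μ + σ²/2) = exp(5.972 + 0.1320) = 448 days.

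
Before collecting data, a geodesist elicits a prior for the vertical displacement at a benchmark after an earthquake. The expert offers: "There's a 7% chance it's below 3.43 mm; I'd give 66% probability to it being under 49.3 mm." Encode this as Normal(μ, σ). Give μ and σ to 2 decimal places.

μ = 39.28, σ = 24.29

The p-quantile of Normal(μ,σ) is μ + z_p·σ, with z_{0.07} = -1.476 and z_{0.66} = 0.4125.
Eliminate σ: μ = (z₂·x₁ − z₁·x₂)/(z₂ − z₁) = (0.4125·3.43 − (-1.476)·49.3)/1.888 = 39.28.
Then σ = (x₂ − x₁)/(z₂ − z₁) = (49.3 − 3.43)/1.888 = 24.29.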